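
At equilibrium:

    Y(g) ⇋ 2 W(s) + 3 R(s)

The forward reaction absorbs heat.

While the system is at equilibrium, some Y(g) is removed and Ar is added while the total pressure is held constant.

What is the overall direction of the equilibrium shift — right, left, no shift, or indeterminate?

Removing Y (g), a reactant, drives the reaction to the left.
Adding inert gas at constant total pressure expands the volume and lowers every reacting partial pressure. With Δn_gas = 0 − 1 = -1, Q moves away from K toward the side with fewer gas moles, so the system shifts toward the side with more gas moles — to the left.
All effects act in the same direction — net shift to the left.

left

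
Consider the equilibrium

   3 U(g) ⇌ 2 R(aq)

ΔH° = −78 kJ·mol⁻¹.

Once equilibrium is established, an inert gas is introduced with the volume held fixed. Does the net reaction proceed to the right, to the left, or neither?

At constant volume, adding an inert gas leaves every reacting species' partial pressure unchanged, so Q is unchanged — no shift from this change.

no shift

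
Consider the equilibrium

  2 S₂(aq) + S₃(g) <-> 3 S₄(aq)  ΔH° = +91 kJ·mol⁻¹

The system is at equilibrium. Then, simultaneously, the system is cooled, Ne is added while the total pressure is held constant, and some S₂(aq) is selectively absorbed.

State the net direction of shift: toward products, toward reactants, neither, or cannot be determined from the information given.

left

The forward reaction is endothermic. Lowering T favours the exothermic direction — shift to the left.
Adding inert gas at constant total pressure expands the volume and lowers every reacting partial pressure. With Δn_gas = 0 − 1 = -1, Q moves away from K toward the side with fewer gas moles, so the system shifts toward the side with more gas moles — to the left.
Removing S₂ (aq), a reactant, drives the reaction to the left.
All effects act in the same direction — net shift to the left.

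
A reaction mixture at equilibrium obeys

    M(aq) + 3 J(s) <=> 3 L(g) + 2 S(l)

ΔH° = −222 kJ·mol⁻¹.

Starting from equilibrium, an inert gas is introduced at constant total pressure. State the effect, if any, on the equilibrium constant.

The equilibrium constant depends only on temperature. This perturbation may move the position of equilibrium, but since T is unchanged, K itself is unchanged.

unchanged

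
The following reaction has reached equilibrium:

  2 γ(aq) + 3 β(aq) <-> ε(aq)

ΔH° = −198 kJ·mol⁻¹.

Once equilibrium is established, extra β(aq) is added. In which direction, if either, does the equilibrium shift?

right

Adding β (aq), a reactant, drives the reaction to the right.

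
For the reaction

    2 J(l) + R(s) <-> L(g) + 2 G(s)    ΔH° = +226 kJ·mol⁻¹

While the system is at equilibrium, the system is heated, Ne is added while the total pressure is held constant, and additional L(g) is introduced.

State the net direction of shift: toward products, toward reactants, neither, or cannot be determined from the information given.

cannot be determined

The forward reaction is endothermic. Raising T favours the endothermic direction — shift to the right.
Adding inert gas at constant total pressure expands the volume and lowers every reacting partial pressure. With Δn_gas = 1 − 0 = +1, Q moves away from K toward the side with fewer gas moles, so the system shifts toward the side with more gas moles — to the right.
Adding L (g), a product, drives the reaction to the left.
The individual effects push in opposite directions; without quantitative information the net direction cannot be determined.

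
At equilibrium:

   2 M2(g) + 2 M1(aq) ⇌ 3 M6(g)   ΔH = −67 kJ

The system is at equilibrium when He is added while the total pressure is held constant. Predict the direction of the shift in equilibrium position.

Adding inert gas at constant total pressure expands the volume and lowers every reacting partial pressure. With Δn_gas = 3 − 2 = +1, Q moves away from K toward the side with fewer gas moles, so the system shifts toward the side with more gas moles — to the right.

right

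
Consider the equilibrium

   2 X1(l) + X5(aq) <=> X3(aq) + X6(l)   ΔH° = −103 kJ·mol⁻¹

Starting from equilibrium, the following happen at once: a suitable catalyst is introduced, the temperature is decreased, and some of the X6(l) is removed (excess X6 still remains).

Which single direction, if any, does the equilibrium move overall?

right

A catalyst speeds both forward and reverse rates equally; it changes neither Q nor K — no shift from this change.
The forward reaction is exothermic. Lowering T favours the exothermic direction — shift to the right.
X6 is a pure liquid; its activity is 1 regardless of amount, so Q is unaffected — no shift from this change.
Only the nonzero effect(s) matter; the net shift is to the right.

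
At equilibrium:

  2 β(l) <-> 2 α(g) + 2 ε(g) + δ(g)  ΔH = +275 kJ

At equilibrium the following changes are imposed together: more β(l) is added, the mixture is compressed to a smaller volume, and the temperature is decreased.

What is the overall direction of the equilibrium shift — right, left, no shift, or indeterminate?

β is a pure liquid; its activity is 1 regardless of amount, so Q is unaffected — no shift from this change.
Gas moles: reactants 0, products 5 (Δn_gas = +5). Compression shifts the system toward the side with fewer moles of gas — to the left.
The forward reaction is endothermic. Lowering T favours the exothermic direction — shift to the left.
Only the nonzero effect(s) matter; the net shift is to the left.

left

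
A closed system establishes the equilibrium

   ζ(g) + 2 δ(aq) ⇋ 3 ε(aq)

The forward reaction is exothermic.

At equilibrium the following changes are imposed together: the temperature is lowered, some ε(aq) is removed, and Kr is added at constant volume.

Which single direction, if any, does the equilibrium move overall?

The forward reaction is exothermic. Lowering T favours the exothermic direction — shift to the right.
Removing ε (aq), a product, drives the reaction to the right.
At constant volume, adding an inert gas leaves every reacting species' partial pressure unchanged, so Q is unchanged — no shift from this change.
Only the nonzero effect(s) matter; the net shift is to the right.

right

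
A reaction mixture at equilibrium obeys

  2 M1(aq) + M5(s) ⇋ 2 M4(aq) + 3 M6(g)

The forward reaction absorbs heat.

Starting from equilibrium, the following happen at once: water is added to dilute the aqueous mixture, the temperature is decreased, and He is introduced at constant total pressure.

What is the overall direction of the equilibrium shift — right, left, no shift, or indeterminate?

cannot be determined

Dilution scales every aqueous concentration by the same factor. Δn_aq = 2 − 2 = 0, so Q is unchanged — no shift.
The forward reaction is endothermic. Lowering T favours the exothermic direction — shift to the left.
Adding inert gas at constant total pressure expands the volume and lowers every reacting partial pressure. With Δn_gas = 3 − 0 = +3, Q moves away from K toward the side with fewer gas moles, so the system shifts toward the side with more gas moles — to the right.
The individual effects push in opposite directions; without quantitative information the net direction cannot be determined.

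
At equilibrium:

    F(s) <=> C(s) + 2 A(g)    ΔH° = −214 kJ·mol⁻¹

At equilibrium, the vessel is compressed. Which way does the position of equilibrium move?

Gas moles: reactants 0, products 2 (Δn_gas = +2). Compression shifts the system toward the side with fewer moles of gas — to the left.

left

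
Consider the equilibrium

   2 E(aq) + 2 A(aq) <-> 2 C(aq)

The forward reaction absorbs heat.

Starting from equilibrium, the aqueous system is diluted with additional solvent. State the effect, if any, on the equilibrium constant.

The equilibrium constant depends only on temperature. This perturbation may move the position of equilibrium, but since T is unchanged, K itself is unchanged.

unchanged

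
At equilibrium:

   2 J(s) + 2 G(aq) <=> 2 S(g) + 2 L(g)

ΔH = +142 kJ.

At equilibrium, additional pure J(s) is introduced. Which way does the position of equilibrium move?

no shift

J is a pure solid; its activity is 1 regardless of amount, so Q is unaffected — no shift from this change.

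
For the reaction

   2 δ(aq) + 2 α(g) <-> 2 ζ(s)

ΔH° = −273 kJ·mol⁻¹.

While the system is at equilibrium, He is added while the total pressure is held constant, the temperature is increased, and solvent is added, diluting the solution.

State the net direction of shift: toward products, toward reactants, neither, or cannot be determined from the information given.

left

Adding inert gas at constant total pressure expands the volume and lowers every reacting partial pressure. With Δn_gas = 0 − 2 = -2, Q moves away from K toward the side with fewer gas moles, so the system shifts toward the side with more gas moles — to the left.
The forward reaction is exothermic. Raising T favours the endothermic direction — shift to the left.
Dilution lowers every aqueous concentration by the same factor. Δn_aq = 0 − 2 = -2, so the system shifts toward the side with more dissolved moles — to the left.
All effects act in the same direction — net shift to the left.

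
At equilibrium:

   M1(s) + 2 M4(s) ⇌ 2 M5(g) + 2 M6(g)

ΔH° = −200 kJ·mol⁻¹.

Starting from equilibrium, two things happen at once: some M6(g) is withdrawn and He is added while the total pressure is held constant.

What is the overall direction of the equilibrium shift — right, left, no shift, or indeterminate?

Removing M6 (g), a product, drives the reaction to the right.
Adding inert gas at constant total pressure expands the volume and lowers every reacting partial pressure. With Δn_gas = 4 − 0 = +4, Q moves away from K toward the side with fewer gas moles, so the system shifts toward the side with more gas moles — to the right.
All effects act in the same direction — net shift to the right.

right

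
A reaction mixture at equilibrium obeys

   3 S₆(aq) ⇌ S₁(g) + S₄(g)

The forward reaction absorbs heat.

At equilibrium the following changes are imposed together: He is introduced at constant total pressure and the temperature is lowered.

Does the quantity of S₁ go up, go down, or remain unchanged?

Adding inert gas at constant total pressure expands the volume and lowers every reacting partial pressure. With Δn_gas = 2 − 0 = +2, Q moves away from K toward the side with fewer gas moles, so the system shifts toward the side with more gas moles — to the right.
The forward reaction is endothermic. Lowering T favours the exothermic direction — shift to the left.
The two effects oppose each other, so the net shift — and hence the change in S₁ — cannot be determined from the given information.

cannot be determined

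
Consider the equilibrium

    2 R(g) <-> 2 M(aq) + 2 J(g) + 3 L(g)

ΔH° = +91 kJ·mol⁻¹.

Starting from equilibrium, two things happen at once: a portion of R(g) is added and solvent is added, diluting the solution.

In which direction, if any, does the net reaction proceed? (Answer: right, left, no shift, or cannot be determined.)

right

Adding R (g), a reactant, drives the reaction to the right.
Dilution lowers every aqueous concentration by the same factor. Δn_aq = 2 − 0 = +2, so the system shifts toward the side with more dissolved moles — to the right.
All effects act in the same direction — net shift to the right.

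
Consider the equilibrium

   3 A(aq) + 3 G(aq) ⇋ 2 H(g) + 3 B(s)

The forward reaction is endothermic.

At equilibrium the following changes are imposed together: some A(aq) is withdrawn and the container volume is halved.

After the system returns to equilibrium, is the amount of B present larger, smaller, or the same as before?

Removing A (aq), a reactant, drives the reaction to the left.
Gas moles: reactants 0, products 2 (Δn_gas = +2). Compression shifts the system toward the side with fewer moles of gas — to the left.
The net shift is to the left. B is a product, so its amount decreases.

decreases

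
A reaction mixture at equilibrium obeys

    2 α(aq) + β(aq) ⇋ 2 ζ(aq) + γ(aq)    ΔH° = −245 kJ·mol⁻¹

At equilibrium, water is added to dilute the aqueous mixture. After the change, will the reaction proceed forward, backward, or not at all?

Dilution scales every aqueous concentration by the same factor. Δn_aq = 3 − 3 = 0, so Q is unchanged — no shift.

no shift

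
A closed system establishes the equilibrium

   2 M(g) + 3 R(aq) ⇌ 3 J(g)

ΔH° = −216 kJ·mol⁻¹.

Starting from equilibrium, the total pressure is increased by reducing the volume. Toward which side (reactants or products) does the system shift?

left

Gas moles: reactants 2, products 3 (Δn_gas = +1). Compression shifts the system toward the side with fewer moles of gas — to the left.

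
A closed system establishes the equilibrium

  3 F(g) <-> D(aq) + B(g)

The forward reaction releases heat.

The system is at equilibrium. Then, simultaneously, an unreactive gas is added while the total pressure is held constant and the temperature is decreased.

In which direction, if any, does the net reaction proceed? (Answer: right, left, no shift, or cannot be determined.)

cannot be determined

Adding inert gas at constant total pressure expands the volume and lowers every reacting partial pressure. With Δn_gas = 1 − 3 = -2, Q moves away from K toward the side with fewer gas moles, so the system shifts toward the side with more gas moles — to the left.
The forward reaction is exothermic. Lowering T favours the exothermic direction — shift to the right.
The individual effects push in opposite directions; without quantitative information the net direction cannot be determined.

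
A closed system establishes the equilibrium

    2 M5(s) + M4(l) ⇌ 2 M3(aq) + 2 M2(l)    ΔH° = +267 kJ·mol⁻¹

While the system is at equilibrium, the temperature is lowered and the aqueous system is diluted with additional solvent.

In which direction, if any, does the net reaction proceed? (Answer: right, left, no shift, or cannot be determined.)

cannot be determined

The forward reaction is endothermic. Lowering T favours the exothermic direction — shift to the left.
Dilution lowers every aqueous concentration by the same factor. Δn_aq = 2 − 0 = +2, so the system shifts toward the side with more dissolved moles — to the right.
The individual effects push in opposite directions; without quantitative information the net direction cannot be determined.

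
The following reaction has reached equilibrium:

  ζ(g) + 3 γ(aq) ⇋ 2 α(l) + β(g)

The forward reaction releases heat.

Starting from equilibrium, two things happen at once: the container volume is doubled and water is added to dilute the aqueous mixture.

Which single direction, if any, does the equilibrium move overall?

Gas moles: reactants 1, products 1. Δn_gas = 0, so a volume change leaves Q equal to K — no shift from this change.
Dilution lowers every aqueous concentration by the same factor. Δn_aq = 0 − 3 = -3, so the system shifts toward the side with more dissolved moles — to the left.
Only the nonzero effect(s) matter; the net shift is to the left.

left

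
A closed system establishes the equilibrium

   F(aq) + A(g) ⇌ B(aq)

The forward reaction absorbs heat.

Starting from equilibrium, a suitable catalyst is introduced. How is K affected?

The equilibrium constant depends only on temperature. This perturbation changes neither the position of equilibrium nor K.

unchanged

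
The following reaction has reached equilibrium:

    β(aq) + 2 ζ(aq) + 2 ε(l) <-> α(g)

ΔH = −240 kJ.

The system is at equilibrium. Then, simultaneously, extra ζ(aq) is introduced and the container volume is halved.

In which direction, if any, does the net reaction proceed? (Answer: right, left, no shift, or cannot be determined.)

cannot be determined

Adding ζ (aq), a reactant, drives the reaction to the right.
Gas moles: reactants 0, products 1 (Δn_gas = +1). Compression shifts the system toward the side with fewer moles of gas — to the left.
The individual effects push in opposite directions; without quantitative information the net direction cannot be determined.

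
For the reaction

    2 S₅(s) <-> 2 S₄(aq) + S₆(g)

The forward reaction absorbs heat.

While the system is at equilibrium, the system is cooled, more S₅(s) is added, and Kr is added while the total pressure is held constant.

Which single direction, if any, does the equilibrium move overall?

The forward reaction is endothermic. Lowering T favours the exothermic direction — shift to the left.
S₅ is a pure solid; its activity is 1 regardless of amount, so Q is unaffected — no shift from this change.
Adding inert gas at constant total pressure expands the volume and lowers every reacting partial pressure. With Δn_gas = 1 − 0 = +1, Q moves away from K toward the side with fewer gas moles, so the system shifts toward the side with more gas moles — to the right.
The individual effects push in opposite directions; without quantitative information the net direction cannot be determined.

cannot be determined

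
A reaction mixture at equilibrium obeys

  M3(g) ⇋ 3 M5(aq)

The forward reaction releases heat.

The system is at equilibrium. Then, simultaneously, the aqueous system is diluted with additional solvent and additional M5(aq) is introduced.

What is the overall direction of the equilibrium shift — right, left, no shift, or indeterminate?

cannot be determined

Dilution lowers every aqueous concentration by the same factor. Δn_aq = 3 − 0 = +3, so the system shifts toward the side with more dissolved moles — to the right.
Adding M5 (aq), a product, drives the reaction to the left.
The individual effects push in opposite directions; without quantitative information the net direction cannot be determined.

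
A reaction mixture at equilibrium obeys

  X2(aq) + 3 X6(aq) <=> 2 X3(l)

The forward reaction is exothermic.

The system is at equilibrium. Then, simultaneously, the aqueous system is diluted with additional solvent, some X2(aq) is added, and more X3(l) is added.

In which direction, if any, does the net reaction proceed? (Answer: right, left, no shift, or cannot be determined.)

Dilution lowers every aqueous concentration by the same factor. Δn_aq = 0 − 4 = -4, so the system shifts toward the side with more dissolved moles — to the left.
Adding X2 (aq), a reactant, drives the reaction to the right.
X3 is a pure liquid; its activity is 1 regardless of amount, so Q is unaffected — no shift from this change.
The individual effects push in opposite directions; without quantitative information the net direction cannot be determined.

cannot be determined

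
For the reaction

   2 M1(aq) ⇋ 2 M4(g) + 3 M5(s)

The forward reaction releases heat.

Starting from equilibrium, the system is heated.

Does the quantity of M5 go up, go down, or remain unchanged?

The forward reaction is exothermic. Raising T favours the endothermic direction — shift to the left.
The net shift is to the left. M5 is a product, so its amount decreases.

decreases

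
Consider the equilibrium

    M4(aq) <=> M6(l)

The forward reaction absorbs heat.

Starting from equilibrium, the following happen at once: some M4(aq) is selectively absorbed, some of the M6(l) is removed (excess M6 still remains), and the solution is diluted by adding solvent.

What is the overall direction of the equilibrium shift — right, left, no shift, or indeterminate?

left

Removing M4 (aq), a reactant, drives the reaction to the left.
M6 is a pure liquid; its activity is 1 regardless of amount, so Q is unaffected — no shift from this change.
Dilution lowers every aqueous concentration by the same factor. Δn_aq = 0 − 1 = -1, so the system shifts toward the side with more dissolved moles — to the left.
Only the nonzero effect(s) matter; the net shift is to the left.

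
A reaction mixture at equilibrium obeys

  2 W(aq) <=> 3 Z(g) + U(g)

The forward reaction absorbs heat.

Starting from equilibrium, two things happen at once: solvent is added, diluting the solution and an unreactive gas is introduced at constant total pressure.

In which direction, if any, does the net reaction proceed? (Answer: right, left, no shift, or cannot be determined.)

cannot be determined

Dilution lowers every aqueous concentration by the same factor. Δn_aq = 0 − 2 = -2, so the system shifts toward the side with more dissolved moles — to the left.
Adding inert gas at constant total pressure expands the volume and lowers every reacting partial pressure. With Δn_gas = 4 − 0 = +4, Q moves away from K toward the side with fewer gas moles, so the system shifts toward the side with more gas moles — to the right.
The individual effects push in opposite directions; without quantitative information the net direction cannot be determined.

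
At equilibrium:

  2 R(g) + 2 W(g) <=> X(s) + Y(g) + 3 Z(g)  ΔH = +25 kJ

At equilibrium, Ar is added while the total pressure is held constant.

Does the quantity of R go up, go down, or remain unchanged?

Adding inert gas at constant total pressure expands the volume, scaling every reacting partial pressure by the same factor. Δn_gas = 4 − 4 = 0, so Q is unchanged — no shift.
No net shift occurs, so the amount of R is unchanged.

unchanged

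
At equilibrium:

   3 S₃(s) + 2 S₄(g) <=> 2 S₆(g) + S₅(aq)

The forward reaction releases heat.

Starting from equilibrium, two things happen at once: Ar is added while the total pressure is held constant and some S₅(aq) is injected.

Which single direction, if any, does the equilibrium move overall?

Adding inert gas at constant total pressure expands the volume, scaling every reacting partial pressure by the same factor. Δn_gas = 2 − 2 = 0, so Q is unchanged — no shift.
Adding S₅ (aq), a product, drives the reaction to the left.
Only the nonzero effect(s) matter; the net shift is to the left.

left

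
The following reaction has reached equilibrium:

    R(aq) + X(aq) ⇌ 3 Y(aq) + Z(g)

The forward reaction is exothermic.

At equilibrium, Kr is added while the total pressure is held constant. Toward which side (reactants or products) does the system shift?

Adding inert gas at constant total pressure expands the volume and lowers every reacting partial pressure. With Δn_gas = 1 − 0 = +1, Q moves away from K toward the side with fewer gas moles, so the system shifts toward the side with more gas moles — to the right.

right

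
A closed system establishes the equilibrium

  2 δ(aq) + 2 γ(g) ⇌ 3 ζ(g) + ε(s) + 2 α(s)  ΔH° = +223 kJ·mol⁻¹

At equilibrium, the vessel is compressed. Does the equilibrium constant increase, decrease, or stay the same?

The equilibrium constant depends only on temperature. This perturbation may move the position of equilibrium, but since T is unchanged, K itself is unchanged.

unchanged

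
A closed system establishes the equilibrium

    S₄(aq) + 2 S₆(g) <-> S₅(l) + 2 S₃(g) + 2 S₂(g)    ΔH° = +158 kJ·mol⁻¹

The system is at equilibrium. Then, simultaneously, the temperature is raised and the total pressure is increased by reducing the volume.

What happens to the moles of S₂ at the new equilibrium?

The forward reaction is endothermic. Raising T favours the endothermic direction — shift to the right.
Gas moles: reactants 2, products 4 (Δn_gas = +2). Compression shifts the system toward the side with fewer moles of gas — to the left.
The two effects oppose each other, so the net shift — and hence the change in S₂ — cannot be determined from the given information.

cannot be determined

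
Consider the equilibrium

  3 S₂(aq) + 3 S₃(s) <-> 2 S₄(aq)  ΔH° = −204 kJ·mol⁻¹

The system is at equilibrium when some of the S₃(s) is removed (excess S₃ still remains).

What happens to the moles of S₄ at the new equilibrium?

S₃ is a pure solid; its activity is 1 regardless of amount, so Q is unaffected — no shift from this change.
No net shift occurs, so the amount of S₄ is unchanged.

unchanged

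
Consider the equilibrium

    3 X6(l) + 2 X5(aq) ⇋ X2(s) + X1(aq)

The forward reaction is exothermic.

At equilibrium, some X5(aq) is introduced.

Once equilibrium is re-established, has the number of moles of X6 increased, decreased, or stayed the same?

Adding X5 (aq), a reactant, drives the reaction to the right.
The net shift is to the right. X6 is a reactant, so its amount decreases.

decreases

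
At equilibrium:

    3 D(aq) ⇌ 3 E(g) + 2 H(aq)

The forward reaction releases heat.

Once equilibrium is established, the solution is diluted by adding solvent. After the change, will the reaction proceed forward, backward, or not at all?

left

Dilution lowers every aqueous concentration by the same factor. Δn_aq = 2 − 3 = -1, so the system shifts toward the side with more dissolved moles — to the left.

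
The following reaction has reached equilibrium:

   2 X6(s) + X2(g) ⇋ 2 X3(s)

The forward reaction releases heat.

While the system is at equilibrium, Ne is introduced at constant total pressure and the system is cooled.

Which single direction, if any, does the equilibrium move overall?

cannot be determined

Adding inert gas at constant total pressure expands the volume and lowers every reacting partial pressure. With Δn_gas = 0 − 1 = -1, Q moves away from K toward the side with fewer gas moles, so the system shifts toward the side with more gas moles — to the left.
The forward reaction is exothermic. Lowering T favours the exothermic direction — shift to the right.
The individual effects push in opposite directions; without quantitative information the net direction cannot be determined.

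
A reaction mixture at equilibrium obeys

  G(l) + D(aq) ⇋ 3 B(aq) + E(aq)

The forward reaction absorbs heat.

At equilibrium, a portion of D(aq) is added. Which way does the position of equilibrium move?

Adding D (aq), a reactant, drives the reaction to the right.

right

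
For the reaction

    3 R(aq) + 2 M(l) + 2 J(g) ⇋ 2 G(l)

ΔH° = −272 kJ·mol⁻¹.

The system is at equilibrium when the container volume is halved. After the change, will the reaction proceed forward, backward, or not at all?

Gas moles: reactants 2, products 0 (Δn_gas = -2). Compression shifts the system toward the side with fewer moles of gas — to the right.

right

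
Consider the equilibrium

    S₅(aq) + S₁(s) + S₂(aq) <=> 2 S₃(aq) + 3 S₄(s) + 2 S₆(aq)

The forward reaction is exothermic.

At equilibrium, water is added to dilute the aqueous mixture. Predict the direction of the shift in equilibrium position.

right

Dilution lowers every aqueous concentration by the same factor. Δn_aq = 4 − 2 = +2, so the system shifts toward the side with more dissolved moles — to the right.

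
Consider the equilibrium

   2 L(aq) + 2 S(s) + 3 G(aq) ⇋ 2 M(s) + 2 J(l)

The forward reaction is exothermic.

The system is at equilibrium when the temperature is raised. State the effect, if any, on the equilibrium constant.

K depends on temperature via the van 't Hoff relation. The forward reaction is exothermic, so raising T decreases K.

decreases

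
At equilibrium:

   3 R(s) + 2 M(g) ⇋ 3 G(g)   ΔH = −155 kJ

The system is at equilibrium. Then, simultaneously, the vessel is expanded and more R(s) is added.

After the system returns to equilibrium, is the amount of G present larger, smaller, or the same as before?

increases

Gas moles: reactants 2, products 3 (Δn_gas = +1). Expansion shifts the system toward the side with more moles of gas — to the right.
R is a pure solid; its activity is 1 regardless of amount, so Q is unaffected — no shift from this change.
The net shift is to the right. G is a product, so its amount increases.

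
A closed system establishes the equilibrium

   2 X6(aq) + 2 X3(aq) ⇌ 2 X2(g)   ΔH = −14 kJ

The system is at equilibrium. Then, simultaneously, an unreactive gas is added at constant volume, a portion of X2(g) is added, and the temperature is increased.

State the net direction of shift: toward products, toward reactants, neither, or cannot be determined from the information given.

At constant volume, adding an inert gas leaves every reacting species' partial pressure unchanged, so Q is unchanged — no shift from this change.
Adding X2 (g), a product, drives the reaction to the left.
The forward reaction is exothermic. Raising T favours the endothermic direction — shift to the left.
Only the nonzero effect(s) matter; the net shift is to the left.

left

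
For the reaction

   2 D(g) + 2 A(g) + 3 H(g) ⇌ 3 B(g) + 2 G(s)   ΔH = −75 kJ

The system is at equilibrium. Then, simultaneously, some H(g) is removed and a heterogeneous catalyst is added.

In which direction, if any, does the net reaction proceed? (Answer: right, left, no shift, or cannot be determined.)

left

Removing H (g), a reactant, drives the reaction to the left.
A catalyst speeds both forward and reverse rates equally; it changes neither Q nor K — no shift from this change.
Only the nonzero effect(s) matter; the net shift is to the left.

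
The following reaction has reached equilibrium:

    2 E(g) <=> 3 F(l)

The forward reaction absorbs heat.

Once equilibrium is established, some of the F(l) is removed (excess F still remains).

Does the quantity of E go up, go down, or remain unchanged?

F is a pure liquid; its activity is 1 regardless of amount, so Q is unaffected — no shift from this change.
No net shift occurs, so the amount of E is unchanged.

unchanged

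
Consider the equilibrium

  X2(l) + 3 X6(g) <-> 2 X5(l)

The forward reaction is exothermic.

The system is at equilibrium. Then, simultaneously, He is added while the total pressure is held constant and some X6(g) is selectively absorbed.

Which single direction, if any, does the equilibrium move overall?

Adding inert gas at constant total pressure expands the volume and lowers every reacting partial pressure. With Δn_gas = 0 − 3 = -3, Q moves away from K toward the side with fewer gas moles, so the system shifts toward the side with more gas moles — to the left.
Removing X6 (g), a reactant, drives the reaction to the left.
All effects act in the same direction — net shift to the left.

left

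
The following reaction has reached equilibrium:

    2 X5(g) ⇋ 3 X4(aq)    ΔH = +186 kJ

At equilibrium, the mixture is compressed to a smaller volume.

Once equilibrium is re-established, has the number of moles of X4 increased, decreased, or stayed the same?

Gas moles: reactants 2, products 0 (Δn_gas = -2). Compression shifts the system toward the side with fewer moles of gas — to the right.
The net shift is to the right. X4 is a product, so its amount increases.

increases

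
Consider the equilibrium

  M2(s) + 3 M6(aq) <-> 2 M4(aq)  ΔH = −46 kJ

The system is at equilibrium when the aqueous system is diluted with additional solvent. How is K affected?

The equilibrium constant depends only on temperature. This perturbation may move the position of equilibrium, but since T is unchanged, K itself is unchanged.

unchanged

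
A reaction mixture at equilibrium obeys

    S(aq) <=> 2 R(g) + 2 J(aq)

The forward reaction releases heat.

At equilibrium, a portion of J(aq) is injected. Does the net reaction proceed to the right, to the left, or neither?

Adding J (aq), a product, drives the reaction to the left.

left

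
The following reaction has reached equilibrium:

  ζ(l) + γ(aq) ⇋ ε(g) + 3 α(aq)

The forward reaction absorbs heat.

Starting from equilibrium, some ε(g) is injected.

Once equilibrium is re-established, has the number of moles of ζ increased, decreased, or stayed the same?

increases

Adding ε (g), a product, drives the reaction to the left.
The net shift is to the left. ζ is a reactant, so its amount increases.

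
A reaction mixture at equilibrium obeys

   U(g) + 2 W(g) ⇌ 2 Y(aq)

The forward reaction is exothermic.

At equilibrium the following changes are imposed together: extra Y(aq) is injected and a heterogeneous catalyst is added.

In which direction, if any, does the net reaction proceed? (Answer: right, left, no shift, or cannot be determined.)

Adding Y (aq), a product, drives the reaction to the left.
A catalyst speeds both forward and reverse rates equally; it changes neither Q nor K — no shift from this change.
Only the nonzero effect(s) matter; the net shift is to the left.

left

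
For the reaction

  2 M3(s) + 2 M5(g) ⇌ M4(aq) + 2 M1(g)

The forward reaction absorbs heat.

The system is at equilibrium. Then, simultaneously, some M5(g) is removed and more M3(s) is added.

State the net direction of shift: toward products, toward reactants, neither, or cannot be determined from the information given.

left

Removing M5 (g), a reactant, drives the reaction to the left.
M3 is a pure solid; its activity is 1 regardless of amount, so Q is unaffected — no shift from this change.
Only the nonzero effect(s) matter; the net shift is to the left.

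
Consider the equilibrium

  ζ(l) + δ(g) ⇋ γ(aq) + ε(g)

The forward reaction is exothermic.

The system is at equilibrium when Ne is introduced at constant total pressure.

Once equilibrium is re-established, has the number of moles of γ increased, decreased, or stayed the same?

unchanged

Adding inert gas at constant total pressure expands the volume, scaling every reacting partial pressure by the same factor. Δn_gas = 1 − 1 = 0, so Q is unchanged — no shift.
No net shift occurs, so the amount of γ is unchanged.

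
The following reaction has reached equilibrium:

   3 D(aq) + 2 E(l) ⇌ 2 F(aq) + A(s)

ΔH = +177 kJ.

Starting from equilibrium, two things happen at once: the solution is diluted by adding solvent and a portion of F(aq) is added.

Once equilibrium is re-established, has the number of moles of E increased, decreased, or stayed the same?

increases

Dilution lowers every aqueous concentration by the same factor. Δn_aq = 2 − 3 = -1, so the system shifts toward the side with more dissolved moles — to the left.
Adding F (aq), a product, drives the reaction to the left.
The net shift is to the left. E is a reactant, so its amount increases.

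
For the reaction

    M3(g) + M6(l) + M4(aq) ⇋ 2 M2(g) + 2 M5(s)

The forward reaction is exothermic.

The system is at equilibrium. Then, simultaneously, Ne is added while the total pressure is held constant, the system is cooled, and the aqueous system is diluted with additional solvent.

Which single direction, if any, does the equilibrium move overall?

cannot be determined

Adding inert gas at constant total pressure expands the volume and lowers every reacting partial pressure. With Δn_gas = 2 − 1 = +1, Q moves away from K toward the side with fewer gas moles, so the system shifts toward the side with more gas moles — to the right.
The forward reaction is exothermic. Lowering T favours the exothermic direction — shift to the right.
Dilution lowers every aqueous concentration by the same factor. Δn_aq = 0 − 1 = -1, so the system shifts toward the side with more dissolved moles — to the left.
The individual effects push in opposite directions; without quantitative information the net direction cannot be determined.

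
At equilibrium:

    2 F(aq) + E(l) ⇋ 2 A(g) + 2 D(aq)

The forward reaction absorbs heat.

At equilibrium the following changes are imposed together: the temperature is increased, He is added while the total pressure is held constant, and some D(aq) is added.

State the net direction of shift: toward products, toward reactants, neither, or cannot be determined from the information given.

The forward reaction is endothermic. Raising T favours the endothermic direction — shift to the right.
Adding inert gas at constant total pressure expands the volume and lowers every reacting partial pressure. With Δn_gas = 2 − 0 = +2, Q moves away from K toward the side with fewer gas moles, so the system shifts toward the side with more gas moles — to the right.
Adding D (aq), a product, drives the reaction to the left.
The individual effects push in opposite directions; without quantitative information the net direction cannot be determined.

cannot be determined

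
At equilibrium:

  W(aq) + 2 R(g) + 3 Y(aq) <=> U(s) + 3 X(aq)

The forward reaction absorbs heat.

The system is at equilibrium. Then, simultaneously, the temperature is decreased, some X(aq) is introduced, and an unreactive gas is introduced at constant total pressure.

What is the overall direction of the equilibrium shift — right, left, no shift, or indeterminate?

The forward reaction is endothermic. Lowering T favours the exothermic direction — shift to the left.
Adding X (aq), a product, drives the reaction to the left.
Adding inert gas at constant total pressure expands the volume and lowers every reacting partial pressure. With Δn_gas = 0 − 2 = -2, Q moves away from K toward the side with fewer gas moles, so the system shifts toward the side with more gas moles — to the left.
All effects act in the same direction — net shift to the left.

left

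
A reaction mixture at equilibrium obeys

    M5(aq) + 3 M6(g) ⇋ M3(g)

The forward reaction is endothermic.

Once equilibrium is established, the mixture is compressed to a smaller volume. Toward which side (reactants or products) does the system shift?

Gas moles: reactants 3, products 1 (Δn_gas = -2). Compression shifts the system toward the side with fewer moles of gas — to the right.

right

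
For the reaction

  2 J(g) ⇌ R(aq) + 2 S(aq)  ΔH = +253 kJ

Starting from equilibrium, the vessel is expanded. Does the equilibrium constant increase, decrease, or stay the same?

unchanged

The equilibrium constant depends only on temperature. This perturbation may move the position of equilibrium, but since T is unchanged, K itself is unchanged.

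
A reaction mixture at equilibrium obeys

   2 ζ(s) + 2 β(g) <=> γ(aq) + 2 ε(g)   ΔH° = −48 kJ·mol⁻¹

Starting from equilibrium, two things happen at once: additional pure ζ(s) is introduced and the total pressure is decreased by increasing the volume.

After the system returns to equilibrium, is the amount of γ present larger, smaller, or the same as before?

ζ is a pure solid; its activity is 1 regardless of amount, so Q is unaffected — no shift from this change.
Gas moles: reactants 2, products 2. Δn_gas = 0, so a volume change leaves Q equal to K — no shift from this change.
No net shift occurs, so the amount of γ is unchanged.

unchanged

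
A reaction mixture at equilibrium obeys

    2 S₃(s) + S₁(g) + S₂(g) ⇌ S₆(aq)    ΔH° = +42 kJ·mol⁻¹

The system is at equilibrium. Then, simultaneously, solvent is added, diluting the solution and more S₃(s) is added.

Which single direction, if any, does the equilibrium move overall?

right

Dilution lowers every aqueous concentration by the same factor. Δn_aq = 1 − 0 = +1, so the system shifts toward the side with more dissolved moles — to the right.
S₃ is a pure solid; its activity is 1 regardless of amount, so Q is unaffected — no shift from this change.
Only the nonzero effect(s) matter; the net shift is to the right.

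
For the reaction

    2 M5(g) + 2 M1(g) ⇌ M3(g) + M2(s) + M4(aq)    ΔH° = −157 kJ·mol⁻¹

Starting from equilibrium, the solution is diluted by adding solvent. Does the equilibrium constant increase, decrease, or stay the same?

The equilibrium constant depends only on temperature. This perturbation may move the position of equilibrium, but since T is unchanged, K itself is unchanged.

unchanged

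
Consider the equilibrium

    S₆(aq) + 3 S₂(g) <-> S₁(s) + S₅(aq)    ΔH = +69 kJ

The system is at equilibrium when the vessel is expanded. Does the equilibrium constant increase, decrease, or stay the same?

The equilibrium constant depends only on temperature. This perturbation may move the position of equilibrium, but since T is unchanged, K itself is unchanged.

unchanged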